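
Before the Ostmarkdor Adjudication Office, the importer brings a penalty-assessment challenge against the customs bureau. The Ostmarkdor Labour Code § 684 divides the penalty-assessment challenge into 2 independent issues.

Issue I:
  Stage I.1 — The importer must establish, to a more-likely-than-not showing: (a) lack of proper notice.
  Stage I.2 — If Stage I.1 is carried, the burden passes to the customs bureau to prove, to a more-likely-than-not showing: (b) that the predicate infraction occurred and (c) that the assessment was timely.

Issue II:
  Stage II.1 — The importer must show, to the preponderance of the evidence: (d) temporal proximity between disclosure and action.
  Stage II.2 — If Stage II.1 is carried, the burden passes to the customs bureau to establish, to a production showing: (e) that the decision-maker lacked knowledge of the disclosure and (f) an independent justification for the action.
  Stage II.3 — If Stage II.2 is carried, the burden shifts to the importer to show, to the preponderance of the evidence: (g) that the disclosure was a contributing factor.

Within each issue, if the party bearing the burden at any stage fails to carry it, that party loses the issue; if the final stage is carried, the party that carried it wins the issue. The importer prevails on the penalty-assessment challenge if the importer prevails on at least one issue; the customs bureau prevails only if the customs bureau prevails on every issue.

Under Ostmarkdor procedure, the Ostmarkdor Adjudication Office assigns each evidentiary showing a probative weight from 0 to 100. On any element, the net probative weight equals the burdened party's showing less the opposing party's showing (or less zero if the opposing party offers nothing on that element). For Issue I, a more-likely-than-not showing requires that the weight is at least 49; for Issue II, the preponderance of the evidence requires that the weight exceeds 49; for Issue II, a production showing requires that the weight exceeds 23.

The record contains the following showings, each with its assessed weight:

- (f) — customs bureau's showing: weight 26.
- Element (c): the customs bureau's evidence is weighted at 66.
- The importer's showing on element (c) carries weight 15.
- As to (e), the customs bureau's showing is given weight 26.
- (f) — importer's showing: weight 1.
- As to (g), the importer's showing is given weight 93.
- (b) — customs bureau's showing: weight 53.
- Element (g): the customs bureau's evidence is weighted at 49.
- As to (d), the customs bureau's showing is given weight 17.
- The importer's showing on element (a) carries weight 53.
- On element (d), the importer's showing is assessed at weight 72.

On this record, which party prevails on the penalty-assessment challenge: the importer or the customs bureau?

customs bureau

— Issue I —
At Stage I.1 the importer must meet a more-likely-than-not showing (weight is at least 49): on (a) the weight is 53, ≥ 49, so (a) meets the standard.
  Stage I.1 is satisfied; the onus moves to the customs bureau.
At Stage I.2 the customs bureau must meet a more-likely-than-not showing (weight is at least 49): on (b) the weight is 53, which does reach 49, so (b) meets the standard; on (c) the weight is 66 less the opposing 15 gives net 51, ≥ 49, so (c) meets the standard.
  The customs bureau carries the last stage.
With every stage satisfied, the customs bureau prevails on this issue.
— Issue II —
Stage II.1 — burden on importer; standard: the preponderance of the evidence (weight exceeds 49).
    (d): 72 − 17 = 55 > 49 [met]
  Stage II.1 is satisfied; the onus moves to the customs bureau.
Stage II.2 — burden on customs bureau; standard: a production showing (weight exceeds 23).
    (e): 26 > 23 [met]
    (f): 26 − 1 = 25 > 23 [met]
  All elements met. The burden passes to the importer.
Stage II.3 — burden on importer; standard: the preponderance of the evidence (weight exceeds 49).
    (g): 93 − 49 = 44 ≤ 49 [not met]
  Not every element is met, so the importer fails to carry Stage II.3.
The customs bureau prevails on this issue.
Per-issue: Issue I → customs bureau; Issue II → customs bureau. The importer must prevail on at least one issue; overall, the customs bureau prevails.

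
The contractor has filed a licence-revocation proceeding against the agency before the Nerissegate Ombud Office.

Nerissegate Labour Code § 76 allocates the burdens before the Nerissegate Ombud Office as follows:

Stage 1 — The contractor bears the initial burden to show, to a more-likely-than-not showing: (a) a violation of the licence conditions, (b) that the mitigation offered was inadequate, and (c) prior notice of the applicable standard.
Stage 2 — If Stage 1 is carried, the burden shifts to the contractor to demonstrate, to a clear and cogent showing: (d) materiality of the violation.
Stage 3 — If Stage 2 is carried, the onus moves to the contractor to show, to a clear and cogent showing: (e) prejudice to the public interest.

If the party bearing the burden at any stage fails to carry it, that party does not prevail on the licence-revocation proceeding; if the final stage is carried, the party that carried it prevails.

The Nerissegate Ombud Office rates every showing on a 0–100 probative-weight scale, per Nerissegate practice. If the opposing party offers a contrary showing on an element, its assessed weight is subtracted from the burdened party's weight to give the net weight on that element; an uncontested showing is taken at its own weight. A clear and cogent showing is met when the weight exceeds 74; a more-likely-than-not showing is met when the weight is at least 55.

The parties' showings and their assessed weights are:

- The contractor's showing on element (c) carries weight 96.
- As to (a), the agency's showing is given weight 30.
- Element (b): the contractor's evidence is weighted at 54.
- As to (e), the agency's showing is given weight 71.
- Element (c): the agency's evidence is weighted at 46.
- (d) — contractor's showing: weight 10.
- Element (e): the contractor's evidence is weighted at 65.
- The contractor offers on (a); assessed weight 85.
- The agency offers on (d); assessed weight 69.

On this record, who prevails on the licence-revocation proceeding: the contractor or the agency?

Stage 1 (contractor, a more-likely-than-not showing, weight is at least 55): (a) net 85−30=55 ≥ 55 — meets; (b) 54 < 55 — fails; (c) net 96−46=50 < 55 — fails.
  Stage 1 not carried; the contractor fails its burden.
So the agency prevails.

agency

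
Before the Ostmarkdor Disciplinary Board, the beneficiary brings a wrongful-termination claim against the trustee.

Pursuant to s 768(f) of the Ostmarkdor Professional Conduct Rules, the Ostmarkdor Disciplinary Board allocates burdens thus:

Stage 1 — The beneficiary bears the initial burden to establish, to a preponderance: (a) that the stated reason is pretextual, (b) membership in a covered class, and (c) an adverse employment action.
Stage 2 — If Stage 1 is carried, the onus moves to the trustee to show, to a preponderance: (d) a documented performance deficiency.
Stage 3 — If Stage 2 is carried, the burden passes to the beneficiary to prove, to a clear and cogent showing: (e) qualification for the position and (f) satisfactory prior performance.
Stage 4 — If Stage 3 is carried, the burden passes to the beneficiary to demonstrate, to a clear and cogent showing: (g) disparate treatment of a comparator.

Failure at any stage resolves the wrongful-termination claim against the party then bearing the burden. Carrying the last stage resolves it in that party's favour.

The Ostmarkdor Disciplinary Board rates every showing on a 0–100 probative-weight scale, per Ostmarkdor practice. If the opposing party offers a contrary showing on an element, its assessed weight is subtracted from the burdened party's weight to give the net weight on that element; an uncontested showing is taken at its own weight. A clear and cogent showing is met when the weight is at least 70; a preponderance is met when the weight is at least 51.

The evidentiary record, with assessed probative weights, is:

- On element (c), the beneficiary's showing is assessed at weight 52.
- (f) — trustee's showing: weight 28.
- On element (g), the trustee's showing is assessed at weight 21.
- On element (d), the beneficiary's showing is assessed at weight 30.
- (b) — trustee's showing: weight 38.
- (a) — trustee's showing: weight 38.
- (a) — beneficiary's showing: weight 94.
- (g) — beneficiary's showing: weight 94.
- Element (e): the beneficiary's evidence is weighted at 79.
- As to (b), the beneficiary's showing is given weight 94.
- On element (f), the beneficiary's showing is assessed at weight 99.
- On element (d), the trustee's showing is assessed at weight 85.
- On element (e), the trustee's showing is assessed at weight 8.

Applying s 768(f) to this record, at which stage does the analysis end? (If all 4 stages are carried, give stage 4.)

At Stage 1 the beneficiary must meet a preponderance (weight is at least 51): on (a) the weight is 94 less the opposing 38 gives net 56, ≥ 51, so (a) meets the standard; on (b) the weight is 94 less the opposing 38 gives net 56, ≥ 51, so (b) meets the standard; on (c) the weight is 52, which does reach 51, so (c) meets the standard.
  The beneficiary carries Stage 1; the trustee now bears the burden.
At Stage 2 the trustee must meet a preponderance (weight is at least 51): on (d) the weight is 85 less the opposing 30 gives net 55, ≥ 51, so (d) meets the standard.
  Stage 2 carried; the burden shifts to the beneficiary.
At Stage 3 the beneficiary must meet a clear and cogent showing (weight is at least 70): on (e) the weight is 79 less the opposing 8 gives net 71, ≥ 70, so (e) meets the standard; on (f) the weight is 99 less the opposing 28 gives net 71, ≥ 70, so (f) meets the standard.
  Stage 3 carried; the burden remains with the beneficiary.
At Stage 4 the beneficiary must meet a clear and cogent showing (weight is at least 70): on (g) the weight is 94 less the opposing 21 gives net 73, ≥ 70, so (g) meets the standard.
  Stage 4 carried; the final stage is satisfied.
Every stage carried; the beneficiary prevails.

stage 4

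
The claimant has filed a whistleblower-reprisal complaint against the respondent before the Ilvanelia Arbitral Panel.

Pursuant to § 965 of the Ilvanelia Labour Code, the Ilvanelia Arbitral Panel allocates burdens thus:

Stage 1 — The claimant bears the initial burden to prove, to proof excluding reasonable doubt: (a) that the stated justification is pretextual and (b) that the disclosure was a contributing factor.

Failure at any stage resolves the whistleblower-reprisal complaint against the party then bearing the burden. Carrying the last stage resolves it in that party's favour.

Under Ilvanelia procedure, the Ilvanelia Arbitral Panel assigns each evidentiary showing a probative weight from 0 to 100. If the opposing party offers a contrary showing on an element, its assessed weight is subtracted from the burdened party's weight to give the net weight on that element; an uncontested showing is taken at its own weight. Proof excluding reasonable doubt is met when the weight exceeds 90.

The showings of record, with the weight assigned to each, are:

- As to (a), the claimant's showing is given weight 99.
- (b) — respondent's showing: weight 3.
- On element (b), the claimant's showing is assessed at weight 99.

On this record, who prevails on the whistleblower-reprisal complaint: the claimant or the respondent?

claimant

Stage 1 — burden on claimant; standard: proof excluding reasonable doubt (weight exceeds 90).
    (a): 99 > 90 [met]
    (b): 99 − 3 = 96 > 90 [met]
  All elements met at the final stage.
All stages carried — the claimant prevails.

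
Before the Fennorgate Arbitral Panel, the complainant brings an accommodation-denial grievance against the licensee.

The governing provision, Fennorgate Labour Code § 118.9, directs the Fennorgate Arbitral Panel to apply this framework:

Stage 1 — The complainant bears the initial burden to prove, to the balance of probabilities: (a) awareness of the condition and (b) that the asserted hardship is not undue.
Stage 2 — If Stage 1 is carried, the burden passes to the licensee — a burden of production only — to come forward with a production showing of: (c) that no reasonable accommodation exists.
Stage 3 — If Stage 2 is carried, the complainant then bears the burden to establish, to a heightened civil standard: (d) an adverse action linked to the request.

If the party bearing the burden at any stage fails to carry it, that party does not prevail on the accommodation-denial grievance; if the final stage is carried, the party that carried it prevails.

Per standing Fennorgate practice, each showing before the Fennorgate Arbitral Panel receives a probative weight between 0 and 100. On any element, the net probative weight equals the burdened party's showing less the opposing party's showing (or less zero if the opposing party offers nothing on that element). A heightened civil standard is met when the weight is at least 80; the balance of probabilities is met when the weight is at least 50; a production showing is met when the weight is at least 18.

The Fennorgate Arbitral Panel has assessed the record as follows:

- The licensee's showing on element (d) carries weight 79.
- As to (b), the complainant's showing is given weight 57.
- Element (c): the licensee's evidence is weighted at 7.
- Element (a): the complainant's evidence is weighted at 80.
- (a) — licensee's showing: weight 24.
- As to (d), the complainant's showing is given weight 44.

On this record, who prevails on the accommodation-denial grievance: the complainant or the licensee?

complainant

Stage 1 — burden on complainant; standard: the balance of probabilities (weight is at least 50).
    (a): 80 − 24 = 56 ≥ 50 [met]
    (b): 57 ≥ 50 [met]
  The complainant carries Stage 1; the licensee now bears the burden.
Stage 2 — burden on licensee; standard: a production showing (weight is at least 18).
    (c): 7 < 18 [not met]
  Stage 2 not carried; the licensee fails its burden.
The analysis ends at Stage 2; the complainant prevails.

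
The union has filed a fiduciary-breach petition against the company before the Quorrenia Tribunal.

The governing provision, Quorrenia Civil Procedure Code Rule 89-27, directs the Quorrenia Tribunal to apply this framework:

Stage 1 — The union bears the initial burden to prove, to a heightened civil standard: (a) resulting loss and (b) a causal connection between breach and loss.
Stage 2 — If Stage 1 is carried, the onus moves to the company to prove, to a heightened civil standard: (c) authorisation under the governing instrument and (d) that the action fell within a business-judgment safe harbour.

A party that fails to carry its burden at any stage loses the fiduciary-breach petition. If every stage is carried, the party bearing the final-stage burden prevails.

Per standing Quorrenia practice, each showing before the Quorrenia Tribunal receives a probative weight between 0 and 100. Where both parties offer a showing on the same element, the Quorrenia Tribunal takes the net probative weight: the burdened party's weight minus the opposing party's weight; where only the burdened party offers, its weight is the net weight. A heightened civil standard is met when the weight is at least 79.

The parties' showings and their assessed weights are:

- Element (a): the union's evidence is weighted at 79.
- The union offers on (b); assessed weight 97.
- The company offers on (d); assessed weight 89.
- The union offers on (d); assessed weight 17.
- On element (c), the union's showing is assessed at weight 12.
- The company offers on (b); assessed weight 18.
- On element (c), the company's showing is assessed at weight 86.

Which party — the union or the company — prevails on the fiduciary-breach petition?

union

Stage 1 (union, a heightened civil standard, weight is at least 79): (a) 79 ≥ 79 — meets; (b) net 97−18=79 ≥ 79 — meets.
  The union carries Stage 1; the company now bears the burden.
Stage 2 (company, a heightened civil standard, weight is at least 79): (c) net 86−12=74 < 79 — fails; (d) net 89−17=72 < 79 — fails.
  Not every element is met, so the company fails to carry Stage 2.
So the union prevails.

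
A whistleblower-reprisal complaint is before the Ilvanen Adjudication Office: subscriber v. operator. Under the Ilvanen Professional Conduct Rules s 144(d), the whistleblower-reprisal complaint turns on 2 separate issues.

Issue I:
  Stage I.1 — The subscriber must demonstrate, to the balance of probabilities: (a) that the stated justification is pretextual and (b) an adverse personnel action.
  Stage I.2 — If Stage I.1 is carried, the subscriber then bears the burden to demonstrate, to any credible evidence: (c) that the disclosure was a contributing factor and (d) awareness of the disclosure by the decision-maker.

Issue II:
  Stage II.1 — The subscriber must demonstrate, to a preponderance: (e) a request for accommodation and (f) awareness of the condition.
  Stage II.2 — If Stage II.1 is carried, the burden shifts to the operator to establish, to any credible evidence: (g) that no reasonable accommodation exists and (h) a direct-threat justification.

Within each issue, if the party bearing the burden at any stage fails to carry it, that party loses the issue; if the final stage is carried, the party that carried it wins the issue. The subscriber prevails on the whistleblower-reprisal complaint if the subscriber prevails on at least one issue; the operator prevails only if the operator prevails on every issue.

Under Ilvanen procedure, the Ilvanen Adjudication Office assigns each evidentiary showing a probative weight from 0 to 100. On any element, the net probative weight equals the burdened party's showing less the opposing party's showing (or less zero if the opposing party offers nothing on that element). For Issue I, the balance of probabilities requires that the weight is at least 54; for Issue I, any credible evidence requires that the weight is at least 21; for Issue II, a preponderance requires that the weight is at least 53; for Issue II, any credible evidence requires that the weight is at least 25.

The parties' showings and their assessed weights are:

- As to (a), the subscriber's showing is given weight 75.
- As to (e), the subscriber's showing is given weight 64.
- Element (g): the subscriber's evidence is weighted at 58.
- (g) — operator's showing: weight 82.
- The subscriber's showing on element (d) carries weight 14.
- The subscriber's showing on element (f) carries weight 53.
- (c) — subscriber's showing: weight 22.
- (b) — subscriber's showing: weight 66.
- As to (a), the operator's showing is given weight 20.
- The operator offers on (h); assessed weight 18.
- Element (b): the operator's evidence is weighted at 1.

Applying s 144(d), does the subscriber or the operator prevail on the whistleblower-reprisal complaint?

subscriber

— Issue I —
Stage I.1 (subscriber, the balance of probabilities, weight is at least 54): (a) net 75−20=55 ≥ 54 — meets; (b) net 66−1=65 ≥ 54 — meets.
  All elements met. The subscriber retains the burden for Stage I.2.
Stage I.2 (subscriber, any credible evidence, weight is at least 21): (c) 22 ≥ 21 — meets; (d) 14 < 21 — fails.
  Stage I.2 not carried; the subscriber fails its burden.
The analysis ends at Stage I.2; the operator prevails on this issue.
— Issue II —
Stage II.1 — burden on subscriber; standard: a preponderance (weight is at least 53).
    (e): 64 ≥ 53 [met]
    (f): 53 ≥ 53 [met]
  All elements met. The burden passes to the operator.
Stage II.2 — burden on operator; standard: any credible evidence (weight is at least 25).
    (g): 82 − 58 = 24 < 25 [not met]
    (h): 18 < 25 [not met]
  The operator does not carry Stage II.2.
The subscriber prevails on this issue.
Per-issue: Issue I → operator; Issue II → subscriber. The subscriber must prevail on at least one issue; overall, the subscriber prevails.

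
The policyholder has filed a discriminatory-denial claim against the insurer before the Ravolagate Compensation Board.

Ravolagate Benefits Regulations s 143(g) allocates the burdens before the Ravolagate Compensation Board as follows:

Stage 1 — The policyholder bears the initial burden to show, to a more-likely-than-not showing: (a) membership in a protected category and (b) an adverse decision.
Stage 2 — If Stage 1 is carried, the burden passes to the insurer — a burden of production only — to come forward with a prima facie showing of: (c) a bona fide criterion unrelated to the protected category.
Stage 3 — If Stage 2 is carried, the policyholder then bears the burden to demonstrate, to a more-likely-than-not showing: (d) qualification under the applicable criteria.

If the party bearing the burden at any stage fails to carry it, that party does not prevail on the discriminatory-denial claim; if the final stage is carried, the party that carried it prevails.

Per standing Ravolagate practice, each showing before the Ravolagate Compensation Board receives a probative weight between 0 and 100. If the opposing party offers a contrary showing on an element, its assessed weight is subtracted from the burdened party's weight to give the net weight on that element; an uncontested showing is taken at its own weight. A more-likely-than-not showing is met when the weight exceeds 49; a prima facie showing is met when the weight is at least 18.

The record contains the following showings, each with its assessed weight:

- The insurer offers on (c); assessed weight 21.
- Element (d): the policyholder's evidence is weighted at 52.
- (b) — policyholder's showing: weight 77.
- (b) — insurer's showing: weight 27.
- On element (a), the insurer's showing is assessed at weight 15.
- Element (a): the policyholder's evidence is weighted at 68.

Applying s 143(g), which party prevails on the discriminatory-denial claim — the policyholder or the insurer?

Stage 1 (policyholder, a more-likely-than-not showing, weight exceeds 49): (a) net 68−15=53 > 49 — meets; (b) net 77−27=50 > 49 — meets.
  All elements met. The burden passes to the insurer.
Stage 2 (insurer, a prima facie showing, weight is at least 18): (c) 21 ≥ 18 — meets.
  Stage 2 carried; the burden shifts to the policyholder.
Stage 3 (policyholder, a more-likely-than-not showing, weight exceeds 49): (d) 52 > 49 — meets.
  All elements met at the final stage.
With every stage satisfied, the policyholder prevails.

policyholder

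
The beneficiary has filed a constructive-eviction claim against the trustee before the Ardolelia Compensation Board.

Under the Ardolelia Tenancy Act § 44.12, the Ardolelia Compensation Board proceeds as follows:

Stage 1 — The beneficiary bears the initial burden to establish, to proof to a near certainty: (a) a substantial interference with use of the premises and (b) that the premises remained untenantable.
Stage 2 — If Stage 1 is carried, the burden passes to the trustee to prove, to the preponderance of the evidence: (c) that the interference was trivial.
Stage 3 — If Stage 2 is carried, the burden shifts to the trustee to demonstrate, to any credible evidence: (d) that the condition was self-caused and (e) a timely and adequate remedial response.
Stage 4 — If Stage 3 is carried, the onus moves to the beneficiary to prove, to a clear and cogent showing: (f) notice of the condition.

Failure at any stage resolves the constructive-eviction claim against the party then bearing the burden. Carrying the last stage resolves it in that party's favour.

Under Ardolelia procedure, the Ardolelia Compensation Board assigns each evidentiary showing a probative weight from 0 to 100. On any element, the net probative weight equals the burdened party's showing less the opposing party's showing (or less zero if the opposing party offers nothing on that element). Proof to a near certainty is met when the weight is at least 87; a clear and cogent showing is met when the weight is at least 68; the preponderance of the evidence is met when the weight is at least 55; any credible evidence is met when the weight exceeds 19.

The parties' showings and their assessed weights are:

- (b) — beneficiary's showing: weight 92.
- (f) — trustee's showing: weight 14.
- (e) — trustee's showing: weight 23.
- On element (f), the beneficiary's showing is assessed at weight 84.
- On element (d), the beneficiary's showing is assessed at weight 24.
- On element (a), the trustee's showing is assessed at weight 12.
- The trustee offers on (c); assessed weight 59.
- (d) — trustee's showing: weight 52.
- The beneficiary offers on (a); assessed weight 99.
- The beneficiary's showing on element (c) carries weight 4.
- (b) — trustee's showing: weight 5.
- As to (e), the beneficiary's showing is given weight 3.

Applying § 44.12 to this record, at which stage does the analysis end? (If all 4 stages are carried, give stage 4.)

stage 4

Stage 1 — burden on beneficiary; standard: proof to a near certainty (weight is at least 87).
    (a): 99 − 12 = 87 ≥ 87 [met]
    (b): 92 − 5 = 87 ≥ 87 [met]
  Stage 1 is satisfied; the onus moves to the trustee.
Stage 2 — burden on trustee; standard: the preponderance of the evidence (weight is at least 55).
    (c): 59 − 4 = 55 ≥ 55 [met]
  Stage 2 is satisfied; the trustee continues to bear the burden.
Stage 3 — burden on trustee; standard: any credible evidence (weight exceeds 19).
    (d): 52 − 24 = 28 > 19 [met]
    (e): 23 − 3 = 20 > 19 [met]
  The trustee carries Stage 3; the beneficiary now bears the burden.
Stage 4 — burden on beneficiary; standard: a clear and cogent showing (weight is at least 68).
    (f): 84 − 14 = 70 ≥ 68 [met]
  The beneficiary carries the last stage.
With every stage satisfied, the beneficiary prevails.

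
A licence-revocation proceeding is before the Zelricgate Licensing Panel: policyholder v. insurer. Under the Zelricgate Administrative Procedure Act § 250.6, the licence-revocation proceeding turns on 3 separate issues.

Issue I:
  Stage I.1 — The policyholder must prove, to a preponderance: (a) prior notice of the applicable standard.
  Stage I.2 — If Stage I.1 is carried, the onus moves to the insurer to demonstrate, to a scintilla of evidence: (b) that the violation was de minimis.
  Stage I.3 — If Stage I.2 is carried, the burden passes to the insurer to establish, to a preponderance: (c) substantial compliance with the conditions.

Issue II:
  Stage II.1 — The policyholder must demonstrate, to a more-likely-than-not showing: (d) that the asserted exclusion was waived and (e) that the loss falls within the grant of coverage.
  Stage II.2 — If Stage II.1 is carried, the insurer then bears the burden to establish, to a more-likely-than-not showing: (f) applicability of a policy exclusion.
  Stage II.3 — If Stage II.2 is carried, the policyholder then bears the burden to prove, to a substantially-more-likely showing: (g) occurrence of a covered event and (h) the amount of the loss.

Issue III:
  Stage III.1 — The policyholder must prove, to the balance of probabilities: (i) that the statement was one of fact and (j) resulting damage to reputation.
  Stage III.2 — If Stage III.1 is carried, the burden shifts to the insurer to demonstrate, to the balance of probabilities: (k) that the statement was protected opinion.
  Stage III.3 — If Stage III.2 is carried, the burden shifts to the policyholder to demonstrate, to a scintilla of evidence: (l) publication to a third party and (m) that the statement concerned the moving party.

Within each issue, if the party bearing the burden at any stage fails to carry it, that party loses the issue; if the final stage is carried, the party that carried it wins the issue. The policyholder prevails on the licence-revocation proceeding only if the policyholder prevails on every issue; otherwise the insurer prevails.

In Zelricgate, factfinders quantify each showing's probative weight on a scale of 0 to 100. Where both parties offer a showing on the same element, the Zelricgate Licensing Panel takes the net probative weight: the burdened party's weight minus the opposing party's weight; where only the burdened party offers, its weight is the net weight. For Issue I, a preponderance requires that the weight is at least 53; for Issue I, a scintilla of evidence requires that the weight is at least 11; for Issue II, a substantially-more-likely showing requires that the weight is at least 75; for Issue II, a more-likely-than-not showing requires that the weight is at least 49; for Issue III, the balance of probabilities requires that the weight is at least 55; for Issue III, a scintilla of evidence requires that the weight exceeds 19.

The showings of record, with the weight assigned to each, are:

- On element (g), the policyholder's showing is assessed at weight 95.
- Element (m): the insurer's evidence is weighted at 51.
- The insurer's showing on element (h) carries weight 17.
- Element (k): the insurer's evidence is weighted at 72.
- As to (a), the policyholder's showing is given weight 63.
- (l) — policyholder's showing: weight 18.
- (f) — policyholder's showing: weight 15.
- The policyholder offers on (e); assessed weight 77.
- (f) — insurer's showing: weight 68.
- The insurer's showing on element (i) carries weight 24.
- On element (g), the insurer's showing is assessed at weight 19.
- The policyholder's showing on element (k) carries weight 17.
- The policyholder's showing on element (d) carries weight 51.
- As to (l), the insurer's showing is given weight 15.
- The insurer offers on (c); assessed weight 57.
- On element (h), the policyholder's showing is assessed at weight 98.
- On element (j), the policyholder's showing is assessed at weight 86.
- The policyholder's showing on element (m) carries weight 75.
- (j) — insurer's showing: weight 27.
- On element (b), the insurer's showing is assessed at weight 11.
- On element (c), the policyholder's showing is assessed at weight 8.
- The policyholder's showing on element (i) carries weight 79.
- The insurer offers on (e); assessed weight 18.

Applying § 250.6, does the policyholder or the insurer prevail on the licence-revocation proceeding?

— Issue I —
Stage I.1 — burden on policyholder; standard: a preponderance (weight is at least 53).
    (a): 63 ≥ 53 [met]
  All elements met. The burden passes to the insurer.
Stage I.2 — burden on insurer; standard: a scintilla of evidence (weight is at least 11).
    (b): 11 ≥ 11 [met]
  Stage I.2 is satisfied; the insurer continues to bear the burden.
Stage I.3 — burden on insurer; standard: a preponderance (weight is at least 53).
    (c): 57 − 8 = 49 < 53 [not met]
  The insurer does not carry Stage I.3.
So the policyholder prevails on this issue.
— Issue II —
Stage II.1 (policyholder, a more-likely-than-not showing, weight is at least 49): (d) 51 ≥ 49 — meets; (e) net 77−18=59 ≥ 49 — meets.
  Stage II.1 is satisfied; the onus moves to the insurer.
Stage II.2 (insurer, a more-likely-than-not showing, weight is at least 49): (f) net 68−15=53 ≥ 49 — meets.
  Stage II.2 is satisfied; the onus moves to the policyholder.
Stage II.3 (policyholder, a substantially-more-likely showing, weight is at least 75): (g) net 95−19=76 ≥ 75 — meets; (h) net 98−17=81 ≥ 75 — meets.
  All elements met at the final stage.
Every stage carried; the policyholder prevails on this issue.
— Issue III —
Stage III.1 (policyholder, the balance of probabilities, weight is at least 55): (i) net 79−24=55 ≥ 55 — meets; (j) net 86−27=59 ≥ 55 — meets.
  Stage III.1 carried; the burden shifts to the insurer.
Stage III.2 (insurer, the balance of probabilities, weight is at least 55): (k) net 72−17=55 ≥ 55 — meets.
  Stage III.2 carried; the burden shifts to the policyholder.
Stage III.3 (policyholder, a scintilla of evidence, weight exceeds 19): (l) net 18−15=3 ≤ 19 — fails; (m) net 75−51=24 > 19 — meets.
  The policyholder does not carry Stage III.3.
So the insurer prevails on this issue.
Per-issue: Issue I → policyholder; Issue II → policyholder; Issue III → insurer. The policyholder must prevail on every issue; overall, the insurer prevails.

insurer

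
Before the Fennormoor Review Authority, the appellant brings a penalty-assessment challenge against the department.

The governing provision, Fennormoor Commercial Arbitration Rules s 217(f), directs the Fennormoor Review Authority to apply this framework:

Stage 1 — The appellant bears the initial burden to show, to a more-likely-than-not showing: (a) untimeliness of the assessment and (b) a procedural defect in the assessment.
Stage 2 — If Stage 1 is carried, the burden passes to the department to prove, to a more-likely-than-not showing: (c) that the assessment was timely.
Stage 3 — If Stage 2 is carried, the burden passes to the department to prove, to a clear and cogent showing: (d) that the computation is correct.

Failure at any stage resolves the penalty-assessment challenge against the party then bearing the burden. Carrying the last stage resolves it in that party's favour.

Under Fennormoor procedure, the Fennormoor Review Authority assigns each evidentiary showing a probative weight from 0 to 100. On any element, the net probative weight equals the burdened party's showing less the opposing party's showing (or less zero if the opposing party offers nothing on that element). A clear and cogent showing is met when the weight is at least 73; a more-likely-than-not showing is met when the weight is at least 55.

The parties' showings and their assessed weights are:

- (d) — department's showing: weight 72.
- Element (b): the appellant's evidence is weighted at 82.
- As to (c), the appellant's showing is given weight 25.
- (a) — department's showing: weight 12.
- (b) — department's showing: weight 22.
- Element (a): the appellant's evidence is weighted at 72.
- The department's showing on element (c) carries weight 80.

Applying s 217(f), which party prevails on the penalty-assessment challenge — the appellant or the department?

appellant

Stage 1 — burden on appellant; standard: a more-likely-than-not showing (weight is at least 55).
    (a): 72 − 12 = 60 ≥ 55 [met]
    (b): 82 − 22 = 60 ≥ 55 [met]
  Stage 1 is satisfied; the onus moves to the department.
Stage 2 — burden on department; standard: a more-likely-than-not showing (weight is at least 55).
    (c): 80 − 25 = 55 ≥ 55 [met]
  Stage 2 carried; the burden remains with the department.
Stage 3 — burden on department; standard: a clear and cogent showing (weight is at least 73).
    (d): 72 < 73 [not met]
  Stage 3 not carried; the department fails its burden.
So the appellant prevails.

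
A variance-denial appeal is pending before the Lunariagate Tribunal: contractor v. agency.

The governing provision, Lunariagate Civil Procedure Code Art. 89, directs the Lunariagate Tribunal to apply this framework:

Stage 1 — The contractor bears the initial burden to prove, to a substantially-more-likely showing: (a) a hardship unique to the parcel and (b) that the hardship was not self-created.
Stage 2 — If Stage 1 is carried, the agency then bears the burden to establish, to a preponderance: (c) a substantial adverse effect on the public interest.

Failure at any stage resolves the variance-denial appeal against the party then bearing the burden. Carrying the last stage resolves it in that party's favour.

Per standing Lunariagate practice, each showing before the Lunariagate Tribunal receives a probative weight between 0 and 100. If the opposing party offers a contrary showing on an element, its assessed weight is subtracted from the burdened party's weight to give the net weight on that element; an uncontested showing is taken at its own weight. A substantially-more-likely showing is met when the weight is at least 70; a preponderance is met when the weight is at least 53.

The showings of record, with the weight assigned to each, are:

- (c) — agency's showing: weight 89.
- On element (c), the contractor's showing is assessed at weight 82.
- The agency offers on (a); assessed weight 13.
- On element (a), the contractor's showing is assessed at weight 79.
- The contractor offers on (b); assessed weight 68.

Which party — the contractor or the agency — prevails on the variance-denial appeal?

agency

Stage 1 (contractor, a substantially-more-likely showing, weight is at least 70): (a) net 79−13=66 < 70 — fails; (b) 68 < 70 — fails.
  The contractor does not carry Stage 1.
So the agency prevails.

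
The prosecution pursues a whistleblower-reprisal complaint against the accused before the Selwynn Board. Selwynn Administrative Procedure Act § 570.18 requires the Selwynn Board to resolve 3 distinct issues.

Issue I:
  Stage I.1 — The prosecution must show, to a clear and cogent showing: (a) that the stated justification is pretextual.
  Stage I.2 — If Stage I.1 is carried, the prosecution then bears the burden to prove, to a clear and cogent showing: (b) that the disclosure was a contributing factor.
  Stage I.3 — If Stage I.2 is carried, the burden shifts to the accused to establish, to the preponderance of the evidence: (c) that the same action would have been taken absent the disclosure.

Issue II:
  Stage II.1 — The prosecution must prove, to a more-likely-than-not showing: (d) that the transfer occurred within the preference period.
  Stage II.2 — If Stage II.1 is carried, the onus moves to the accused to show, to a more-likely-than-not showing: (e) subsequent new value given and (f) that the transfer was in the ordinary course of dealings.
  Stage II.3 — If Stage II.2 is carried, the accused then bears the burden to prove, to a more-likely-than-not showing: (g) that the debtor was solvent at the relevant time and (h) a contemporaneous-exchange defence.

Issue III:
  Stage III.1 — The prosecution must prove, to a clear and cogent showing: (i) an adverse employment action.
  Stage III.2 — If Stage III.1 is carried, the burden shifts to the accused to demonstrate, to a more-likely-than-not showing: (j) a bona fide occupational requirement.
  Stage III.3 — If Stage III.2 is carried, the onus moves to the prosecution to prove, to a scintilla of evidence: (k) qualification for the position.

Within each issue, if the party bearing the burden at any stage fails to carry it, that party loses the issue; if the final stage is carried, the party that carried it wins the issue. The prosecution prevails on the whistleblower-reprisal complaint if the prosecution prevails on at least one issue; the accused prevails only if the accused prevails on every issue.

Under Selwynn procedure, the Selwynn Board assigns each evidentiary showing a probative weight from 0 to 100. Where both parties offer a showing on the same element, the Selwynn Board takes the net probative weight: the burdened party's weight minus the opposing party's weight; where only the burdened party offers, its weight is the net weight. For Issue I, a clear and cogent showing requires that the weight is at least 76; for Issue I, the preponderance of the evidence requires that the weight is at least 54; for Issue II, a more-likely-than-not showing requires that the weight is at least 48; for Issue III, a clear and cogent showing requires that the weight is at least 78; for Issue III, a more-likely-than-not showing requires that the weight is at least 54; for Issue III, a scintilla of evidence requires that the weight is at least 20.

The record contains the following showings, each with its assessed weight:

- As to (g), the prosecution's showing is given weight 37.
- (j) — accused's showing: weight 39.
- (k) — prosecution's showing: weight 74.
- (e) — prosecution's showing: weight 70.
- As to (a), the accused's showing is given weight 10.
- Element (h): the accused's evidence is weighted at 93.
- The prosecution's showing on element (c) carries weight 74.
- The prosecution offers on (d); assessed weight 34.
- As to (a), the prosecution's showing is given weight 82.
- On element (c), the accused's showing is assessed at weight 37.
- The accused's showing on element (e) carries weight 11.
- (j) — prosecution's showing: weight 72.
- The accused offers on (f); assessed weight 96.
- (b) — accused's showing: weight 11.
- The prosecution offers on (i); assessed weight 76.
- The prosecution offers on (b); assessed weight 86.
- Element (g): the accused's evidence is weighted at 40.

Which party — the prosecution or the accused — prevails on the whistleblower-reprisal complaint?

accused

— Issue I —
At Stage I.1 the prosecution must meet a clear and cogent showing (weight is at least 76): on (a) the weight is 82 less the opposing 10 gives net 72, which does not reach 76, so (a) does not meet the standard.
  Stage I.1 not carried; the prosecution fails its burden.
The analysis ends at Stage I.1; the accused prevails on this issue.
— Issue II —
Stage II.1 — burden on prosecution; standard: a more-likely-than-not showing (weight is at least 48).
    (d): 34 < 48 [not met]
  Not every element is met, so the prosecution fails to carry Stage II.1.
So the accused prevails on this issue.
— Issue III —
Stage III.1 (prosecution, a clear and cogent showing, weight is at least 78): (i) 76 < 78 — fails.
  Not every element is met, so the prosecution fails to carry Stage III.1.
So the accused prevails on this issue.
Per-issue: Issue I → accused; Issue II → accused; Issue III → accused. The prosecution must prevail on at least one issue; overall, the accused prevails.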